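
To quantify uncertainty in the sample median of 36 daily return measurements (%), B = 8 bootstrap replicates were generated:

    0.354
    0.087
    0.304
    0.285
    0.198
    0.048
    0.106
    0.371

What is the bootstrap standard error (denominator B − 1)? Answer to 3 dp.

Bootstrap SE is the standard deviation of the 8 replicate medians.
Mean of replicates: (0.354 + 0.087 + 0.304 + 0.285 + 0.198 + 0.048 + 0.106 + 0.371) / 8 = 1.7530 / 8 = 0.2191
Sum of squared deviations: (+0.1349)² + (−0.1321)² + (+0.0849)² + (+0.0659)² + (−0.0211)² + (−0.1711)² + (−0.1131)² + (+0.1519)² = 0.1128
Variance = 0.1128 / 7 = 0.0161
SE* = √0.0161

SE* = 0.127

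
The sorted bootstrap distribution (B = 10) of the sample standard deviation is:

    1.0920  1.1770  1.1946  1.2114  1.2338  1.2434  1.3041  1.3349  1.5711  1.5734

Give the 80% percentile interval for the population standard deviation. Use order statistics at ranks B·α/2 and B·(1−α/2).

α = 0.20; lower rank = 10 × 0.100 = 1; upper rank = 10 × 0.900 = 9.
The 1st smallest replicate is 1.0920; the 9th is 1.5711.

(1.0920, 1.5711)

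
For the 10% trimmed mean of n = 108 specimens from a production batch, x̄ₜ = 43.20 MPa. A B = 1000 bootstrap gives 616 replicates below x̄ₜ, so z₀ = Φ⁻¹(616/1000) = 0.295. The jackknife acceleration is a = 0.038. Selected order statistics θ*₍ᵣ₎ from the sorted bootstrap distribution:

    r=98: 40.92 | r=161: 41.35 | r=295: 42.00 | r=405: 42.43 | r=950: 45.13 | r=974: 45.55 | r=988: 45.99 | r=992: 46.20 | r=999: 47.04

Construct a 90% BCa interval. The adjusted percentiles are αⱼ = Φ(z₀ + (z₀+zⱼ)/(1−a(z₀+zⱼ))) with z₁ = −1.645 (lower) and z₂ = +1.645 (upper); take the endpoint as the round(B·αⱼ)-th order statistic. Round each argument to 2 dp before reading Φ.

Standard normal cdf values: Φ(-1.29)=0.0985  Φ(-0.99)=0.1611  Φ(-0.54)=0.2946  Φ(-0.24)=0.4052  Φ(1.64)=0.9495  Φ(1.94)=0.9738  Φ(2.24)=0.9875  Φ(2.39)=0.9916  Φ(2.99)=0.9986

(41.35, 46.20)

Lower: z₀ + z₁ = 0.295 + (-1.645) = -1.350; 1 − a(z₀+z₁) = 1 − (0.038)(-1.350) = 1.0513; argument = 0.295 + (-1.350)/1.0513 = -0.9891 → -0.99.
α₁ = Φ(-0.99) = 0.1611; rank = round(1000 × 0.1611) = 161; θ*₍161₎ = 41.35.
Upper: z₀ + z₂ = 1.940; 1 − a(z₀+z₂) = 0.9263; argument = 2.3894 → 2.39; α₂ = 0.9916; rank = 992; θ*₍992₎ = 46.20.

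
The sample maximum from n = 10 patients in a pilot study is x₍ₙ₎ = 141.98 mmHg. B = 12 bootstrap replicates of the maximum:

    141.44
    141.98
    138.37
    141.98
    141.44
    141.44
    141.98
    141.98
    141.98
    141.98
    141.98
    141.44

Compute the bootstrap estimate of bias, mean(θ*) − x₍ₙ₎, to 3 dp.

mean(θ*) = (141.44 + 141.98 + 138.37 + 141.98 + 141.44 + 141.44 + 141.98 + 141.98 + 141.98 + 141.98 + 141.98 + 141.44) / 12 = 141.4992
bias = 141.4992 − 141.98

bias = −0.481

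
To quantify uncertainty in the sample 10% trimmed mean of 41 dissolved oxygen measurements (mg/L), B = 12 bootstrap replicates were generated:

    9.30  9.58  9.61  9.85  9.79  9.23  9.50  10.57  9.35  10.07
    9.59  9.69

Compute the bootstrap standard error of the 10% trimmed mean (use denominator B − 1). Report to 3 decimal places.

Bootstrap SE is the standard deviation of the 12 replicate 10% trimmed means.
Mean of replicates: (9.30 + 9.58 + 9.61 + 9.85 + 9.79 + 9.23 + 9.50 + 10.57 + 9.35 + 10.07 + 9.59 + 9.69) / 12 = 116.1300 / 12 = 9.6775
Sum of squared deviations: (−0.3775)² + (−0.0975)² + (−0.0675)² + (+0.1725)² + (+0.1125)² + (−0.4475)² + (−0.1775)² + (+0.8925)² + (−0.3275)² + (+0.3925)² + (−0.0875)² + (+0.0125)² = 1.4964
Variance = 1.4964 / 11 = 0.1360
SE* = √0.1360

SE* = 0.369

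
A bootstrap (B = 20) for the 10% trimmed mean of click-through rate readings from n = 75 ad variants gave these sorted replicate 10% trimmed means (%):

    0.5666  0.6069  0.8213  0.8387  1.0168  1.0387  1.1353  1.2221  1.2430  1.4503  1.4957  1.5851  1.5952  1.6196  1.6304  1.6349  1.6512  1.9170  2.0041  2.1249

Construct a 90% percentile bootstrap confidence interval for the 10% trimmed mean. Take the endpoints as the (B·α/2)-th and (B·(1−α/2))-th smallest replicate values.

(0.5666, 2.0041)

α = 0.10; lower rank = 20 × 0.050 = 1; upper rank = 20 × 0.950 = 19.
The 1st smallest replicate is 0.5666; the 19th is 2.0041.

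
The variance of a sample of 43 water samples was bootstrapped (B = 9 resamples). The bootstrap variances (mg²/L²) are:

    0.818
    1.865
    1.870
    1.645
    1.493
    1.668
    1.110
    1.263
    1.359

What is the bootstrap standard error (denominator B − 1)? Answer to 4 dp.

SE* = 0.3525

Bootstrap SE is the standard deviation of the 9 replicate variances.
Mean of replicates: (0.818 + 1.865 + 1.870 + 1.645 + 1.493 + 1.668 + 1.110 + 1.263 + 1.359) / 9 = 13.09100 / 9 = 1.45456
Sum of squared deviations: (−0.63656)² + (+0.41044)² + (+0.41544)² + (+0.19044)² + (+0.03844)² + (+0.21344)² + (−0.34456)² + (−0.19156)² + (−0.09556)² = 0.99411
Variance = 0.99411 / 8 = 0.12426
SE* = √0.12426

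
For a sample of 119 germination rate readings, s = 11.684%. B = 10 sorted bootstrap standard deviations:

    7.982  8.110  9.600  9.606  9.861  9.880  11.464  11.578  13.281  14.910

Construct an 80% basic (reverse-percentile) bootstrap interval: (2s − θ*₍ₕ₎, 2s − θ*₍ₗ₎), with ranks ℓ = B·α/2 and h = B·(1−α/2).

Percentile endpoints at ranks 1 and 9: θ*₍1₎ = 7.982, θ*₍9₎ = 13.281.
Basic interval reflects these around s:
  lower = 2 × 11.684 − 13.281 = 10.087
  upper = 2 × 11.684 − 7.982 = 15.386

(10.087, 15.386)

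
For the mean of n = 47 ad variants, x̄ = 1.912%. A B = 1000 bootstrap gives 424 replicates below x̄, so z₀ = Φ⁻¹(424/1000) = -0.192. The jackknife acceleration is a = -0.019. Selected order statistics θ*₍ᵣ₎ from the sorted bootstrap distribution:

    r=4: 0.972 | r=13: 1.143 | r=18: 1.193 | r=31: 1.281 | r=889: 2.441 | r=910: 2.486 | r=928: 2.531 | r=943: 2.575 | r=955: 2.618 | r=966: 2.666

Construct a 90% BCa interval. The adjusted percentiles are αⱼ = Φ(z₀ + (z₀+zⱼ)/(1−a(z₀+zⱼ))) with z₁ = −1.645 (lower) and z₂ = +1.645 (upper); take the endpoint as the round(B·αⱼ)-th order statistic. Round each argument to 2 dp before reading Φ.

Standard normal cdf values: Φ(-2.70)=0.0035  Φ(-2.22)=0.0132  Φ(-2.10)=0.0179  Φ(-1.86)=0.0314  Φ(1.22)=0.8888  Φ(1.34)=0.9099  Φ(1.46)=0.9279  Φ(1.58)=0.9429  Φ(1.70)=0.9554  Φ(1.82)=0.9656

(1.193, 2.441)

Lower: z₀ + z₁ = -0.192 + (-1.645) = -1.837; 1 − a(z₀+z₁) = 1 − (-0.019)(-1.837) = 0.9651; argument = -0.192 + (-1.837)/0.9651 = -2.0954 → -2.10.
α₁ = Φ(-2.10) = 0.0179; rank = round(1000 × 0.0179) = 18; θ*₍18₎ = 1.193.
Upper: z₀ + z₂ = 1.453; 1 − a(z₀+z₂) = 1.0276; argument = 1.2220 → 1.22; α₂ = 0.8888; rank = 889; θ*₍889₎ = 2.441.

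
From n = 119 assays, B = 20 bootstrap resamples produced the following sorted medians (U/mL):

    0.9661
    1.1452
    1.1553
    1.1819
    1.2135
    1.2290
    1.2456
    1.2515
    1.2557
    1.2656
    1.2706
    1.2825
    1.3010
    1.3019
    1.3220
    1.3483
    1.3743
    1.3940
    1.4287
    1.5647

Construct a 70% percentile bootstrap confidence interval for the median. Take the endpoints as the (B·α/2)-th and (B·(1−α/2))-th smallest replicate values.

(1.1553, 1.3743)

α = 0.30; lower rank = 20 × 0.150 = 3; upper rank = 20 × 0.850 = 17.
The 3rd smallest replicate is 1.1553; the 17th is 1.3743.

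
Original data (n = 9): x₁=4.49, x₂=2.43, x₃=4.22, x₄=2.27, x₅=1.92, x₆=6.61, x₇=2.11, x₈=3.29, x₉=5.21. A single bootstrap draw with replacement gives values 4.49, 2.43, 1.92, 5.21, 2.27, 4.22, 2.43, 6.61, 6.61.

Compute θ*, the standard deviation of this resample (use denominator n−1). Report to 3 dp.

Mean = 4.0211; sum of squared deviations = 27.6219
s² = 27.6219 / 8 = 3.4527
s = √3.4527 = 1.858

θ* = 1.858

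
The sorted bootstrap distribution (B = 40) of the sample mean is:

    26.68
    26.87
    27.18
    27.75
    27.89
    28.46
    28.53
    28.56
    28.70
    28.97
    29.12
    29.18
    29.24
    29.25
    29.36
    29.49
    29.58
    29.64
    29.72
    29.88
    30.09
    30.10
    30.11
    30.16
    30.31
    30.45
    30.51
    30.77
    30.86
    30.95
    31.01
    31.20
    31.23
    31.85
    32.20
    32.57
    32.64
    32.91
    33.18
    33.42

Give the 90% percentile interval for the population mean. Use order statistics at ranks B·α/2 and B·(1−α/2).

(26.87, 32.91)

α = 0.10; lower rank = 40 × 0.050 = 2; upper rank = 40 × 0.950 = 38.
The 2nd smallest replicate is 26.87; the 38th is 32.91.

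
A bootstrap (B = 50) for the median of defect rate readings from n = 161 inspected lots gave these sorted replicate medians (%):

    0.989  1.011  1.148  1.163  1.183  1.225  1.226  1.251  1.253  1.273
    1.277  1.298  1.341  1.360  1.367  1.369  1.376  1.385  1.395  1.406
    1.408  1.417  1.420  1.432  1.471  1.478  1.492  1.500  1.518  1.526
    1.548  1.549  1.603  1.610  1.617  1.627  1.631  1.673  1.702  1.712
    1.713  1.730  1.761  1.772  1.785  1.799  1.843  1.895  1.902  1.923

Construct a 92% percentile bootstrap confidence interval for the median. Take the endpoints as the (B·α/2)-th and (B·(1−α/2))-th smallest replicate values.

(1.011, 1.895)

α = 0.08; lower rank = 50 × 0.040 = 2; upper rank = 50 × 0.960 = 48.
The 2nd smallest replicate is 1.011; the 48th is 1.895.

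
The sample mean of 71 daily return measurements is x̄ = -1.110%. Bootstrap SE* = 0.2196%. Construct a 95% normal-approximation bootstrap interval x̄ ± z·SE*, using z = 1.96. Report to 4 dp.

Margin = 1.96 × 0.2196 = 0.43042
Interval: -1.110 ± 0.43042

(-1.5404, -0.6796)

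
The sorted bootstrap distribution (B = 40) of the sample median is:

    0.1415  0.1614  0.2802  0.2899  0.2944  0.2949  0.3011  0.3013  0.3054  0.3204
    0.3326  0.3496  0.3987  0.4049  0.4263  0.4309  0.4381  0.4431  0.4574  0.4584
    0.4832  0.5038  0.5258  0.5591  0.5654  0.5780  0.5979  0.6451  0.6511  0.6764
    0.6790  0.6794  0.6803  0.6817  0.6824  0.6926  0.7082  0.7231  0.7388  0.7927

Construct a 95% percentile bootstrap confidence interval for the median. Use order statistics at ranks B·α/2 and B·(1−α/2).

α = 0.05; lower rank = 40 × 0.025 = 1; upper rank = 40 × 0.975 = 39.
The 1st smallest replicate is 0.1415; the 39th is 0.7388.

(0.1415, 0.7388)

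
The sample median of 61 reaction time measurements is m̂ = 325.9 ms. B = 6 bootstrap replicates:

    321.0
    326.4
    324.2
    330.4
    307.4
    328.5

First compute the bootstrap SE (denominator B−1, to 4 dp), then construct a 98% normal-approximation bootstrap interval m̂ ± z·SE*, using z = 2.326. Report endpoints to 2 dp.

(306.57, 345.23)

Mean of replicates = 322.9833; sum of squared deviations = 345.3683; SE* = √(345.3683/5) = 8.3111
Margin = 2.326 × 8.3111 = 19.332
Interval: 325.9 ± 19.332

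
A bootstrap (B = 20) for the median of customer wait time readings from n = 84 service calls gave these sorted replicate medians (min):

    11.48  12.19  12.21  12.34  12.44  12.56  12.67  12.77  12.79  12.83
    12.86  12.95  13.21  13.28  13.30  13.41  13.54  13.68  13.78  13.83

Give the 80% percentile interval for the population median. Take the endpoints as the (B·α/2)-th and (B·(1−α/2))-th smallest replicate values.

(12.19, 13.68)

α = 0.20; lower rank = 20 × 0.100 = 2; upper rank = 20 × 0.900 = 18.
The 2nd smallest replicate is 12.19; the 18th is 13.68.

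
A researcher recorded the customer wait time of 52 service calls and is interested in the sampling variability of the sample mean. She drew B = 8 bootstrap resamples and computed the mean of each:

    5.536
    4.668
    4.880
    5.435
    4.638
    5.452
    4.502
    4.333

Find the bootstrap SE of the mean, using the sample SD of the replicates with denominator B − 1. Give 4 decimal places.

Bootstrap SE is the standard deviation of the 8 replicate means.
Mean of replicates: (5.536 + 4.668 + 4.880 + 5.435 + 4.638 + 5.452 + 4.502 + 4.333) / 8 = 39.44400 / 8 = 4.93050
Sum of squared deviations: (+0.60550)² + (−0.26250)² + (−0.05050)² + (+0.50450)² + (−0.29250)² + (+0.52150)² + (−0.42850)² + (−0.59750)² = 1.59074
Variance = 1.59074 / 7 = 0.22725
SE* = √0.22725

SE* = 0.4767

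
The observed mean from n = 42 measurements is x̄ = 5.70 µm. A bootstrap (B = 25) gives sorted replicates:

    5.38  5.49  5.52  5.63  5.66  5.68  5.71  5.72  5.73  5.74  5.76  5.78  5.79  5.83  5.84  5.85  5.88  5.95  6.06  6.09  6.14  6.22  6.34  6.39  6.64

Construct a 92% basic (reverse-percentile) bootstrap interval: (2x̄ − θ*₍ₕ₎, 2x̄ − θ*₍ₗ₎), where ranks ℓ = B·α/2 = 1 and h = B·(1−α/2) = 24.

(5.01, 6.02)

Percentile endpoints at ranks 1 and 24: θ*₍1₎ = 5.38, θ*₍24₎ = 6.39.
Basic interval reflects these around x̄:
  lower = 2 × 5.70 − 6.39 = 5.01
  upper = 2 × 5.70 − 5.38 = 6.02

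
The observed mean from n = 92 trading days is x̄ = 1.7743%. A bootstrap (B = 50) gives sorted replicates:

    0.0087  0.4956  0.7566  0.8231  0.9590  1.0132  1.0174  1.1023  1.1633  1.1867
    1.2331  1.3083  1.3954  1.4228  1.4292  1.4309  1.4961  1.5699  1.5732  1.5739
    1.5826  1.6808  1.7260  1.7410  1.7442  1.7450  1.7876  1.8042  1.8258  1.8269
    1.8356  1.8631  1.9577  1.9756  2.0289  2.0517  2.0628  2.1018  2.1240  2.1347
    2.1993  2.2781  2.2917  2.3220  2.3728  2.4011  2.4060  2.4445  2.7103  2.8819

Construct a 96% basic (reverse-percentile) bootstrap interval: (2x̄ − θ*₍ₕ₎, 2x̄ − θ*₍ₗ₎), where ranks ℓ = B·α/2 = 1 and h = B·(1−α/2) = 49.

Percentile endpoints at ranks 1 and 49: θ*₍1₎ = 0.0087, θ*₍49₎ = 2.7103.
Basic interval reflects these around x̄:
  lower = 2 × 1.7743 − 2.7103 = 0.8383
  upper = 2 × 1.7743 − 0.0087 = 3.5399

(0.8383, 3.5399)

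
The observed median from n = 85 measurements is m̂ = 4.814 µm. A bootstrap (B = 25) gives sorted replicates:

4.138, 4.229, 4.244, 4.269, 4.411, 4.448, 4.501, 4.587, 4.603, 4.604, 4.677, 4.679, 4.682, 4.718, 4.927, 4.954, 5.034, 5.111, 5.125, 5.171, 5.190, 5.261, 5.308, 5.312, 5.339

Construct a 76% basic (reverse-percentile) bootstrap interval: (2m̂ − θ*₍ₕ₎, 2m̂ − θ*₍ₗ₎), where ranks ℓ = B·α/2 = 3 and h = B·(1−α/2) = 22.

(4.367, 5.384)

Percentile endpoints at ranks 3 and 22: θ*₍3₎ = 4.244, θ*₍22₎ = 5.261.
Basic interval reflects these around m̂:
  lower = 2 × 4.814 − 5.261 = 4.367
  upper = 2 × 4.814 − 4.244 = 5.384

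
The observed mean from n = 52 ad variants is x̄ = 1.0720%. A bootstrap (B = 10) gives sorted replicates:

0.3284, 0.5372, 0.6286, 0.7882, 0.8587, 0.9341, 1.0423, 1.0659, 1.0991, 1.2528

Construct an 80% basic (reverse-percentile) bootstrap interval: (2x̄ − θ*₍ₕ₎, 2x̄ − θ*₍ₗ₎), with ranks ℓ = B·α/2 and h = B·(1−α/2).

Percentile endpoints at ranks 1 and 9: θ*₍1₎ = 0.3284, θ*₍9₎ = 1.0991.
Basic interval reflects these around x̄:
  lower = 2 × 1.0720 − 1.0991 = 1.0449
  upper = 2 × 1.0720 − 0.3284 = 1.8156

(1.0449, 1.8156)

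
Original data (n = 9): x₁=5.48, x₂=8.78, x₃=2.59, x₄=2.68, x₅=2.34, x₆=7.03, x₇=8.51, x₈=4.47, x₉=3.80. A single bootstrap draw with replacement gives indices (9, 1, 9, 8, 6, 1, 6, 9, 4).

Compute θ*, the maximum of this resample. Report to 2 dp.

Resample values: 3.80, 5.48, 3.80, 4.47, 7.03, 5.48, 7.03, 3.80, 2.68.
Maximum = 7.03

θ* = 7.03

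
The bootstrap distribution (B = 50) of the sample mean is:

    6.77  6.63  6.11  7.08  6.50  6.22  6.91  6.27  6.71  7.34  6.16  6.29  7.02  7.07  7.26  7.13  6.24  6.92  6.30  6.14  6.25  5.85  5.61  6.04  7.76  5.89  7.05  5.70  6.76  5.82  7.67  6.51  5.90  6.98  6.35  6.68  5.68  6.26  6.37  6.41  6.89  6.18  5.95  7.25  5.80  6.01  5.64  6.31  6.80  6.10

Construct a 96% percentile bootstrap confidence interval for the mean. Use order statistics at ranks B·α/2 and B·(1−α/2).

Sorted replicates: 5.61, 5.64, 5.68, 5.70, 5.80, 5.82, 5.85, 5.89, 5.90, 5.95, 6.01, 6.04, 6.10, 6.11, 6.14, 6.16, 6.18, 6.22, 6.24, 6.25, 6.26, 6.27, 6.29, 6.30, 6.31, 6.35, 6.37, 6.41, 6.50, 6.51, 6.63, 6.68, 6.71, 6.76, 6.77, 6.80, 6.89, 6.91, 6.92, 6.98, 7.02, 7.05, 7.07, 7.08, 7.13, 7.25, 7.26, 7.34, 7.67, 7.76
α = 0.04; lower rank = 50 × 0.020 = 1; upper rank = 50 × 0.980 = 49.
The 1st smallest replicate is 5.61; the 49th is 7.67.

(5.61, 7.67)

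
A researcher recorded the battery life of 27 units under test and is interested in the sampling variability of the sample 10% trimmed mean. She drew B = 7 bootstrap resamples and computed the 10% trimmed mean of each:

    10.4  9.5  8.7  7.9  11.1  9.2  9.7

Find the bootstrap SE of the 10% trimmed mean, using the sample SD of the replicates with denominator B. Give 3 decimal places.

Bootstrap SE is the standard deviation of the 7 replicate 10% trimmed means.
Mean of replicates: (10.4 + 9.5 + 8.7 + 7.9 + 11.1 + 9.2 + 9.7) / 7 = 66.5000 / 7 = 9.5000
Sum of squared deviations: (+0.9000)² + (+0.0000)² + (−0.8000)² + (−1.6000)² + (+1.6000)² + (−0.3000)² + (+0.2000)² = 6.7000
Variance = 6.7000 / 7 = 0.9571
SE* = √0.9571

SE* = 0.978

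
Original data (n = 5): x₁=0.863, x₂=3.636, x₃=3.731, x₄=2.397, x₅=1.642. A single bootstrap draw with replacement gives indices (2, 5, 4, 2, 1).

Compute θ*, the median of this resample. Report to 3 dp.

Resample values: 3.636, 1.642, 2.397, 3.636, 0.863.
Sorted: 0.863, 1.642, 2.397, 3.636, 3.636
Median = middle value = 2.397

θ* = 2.397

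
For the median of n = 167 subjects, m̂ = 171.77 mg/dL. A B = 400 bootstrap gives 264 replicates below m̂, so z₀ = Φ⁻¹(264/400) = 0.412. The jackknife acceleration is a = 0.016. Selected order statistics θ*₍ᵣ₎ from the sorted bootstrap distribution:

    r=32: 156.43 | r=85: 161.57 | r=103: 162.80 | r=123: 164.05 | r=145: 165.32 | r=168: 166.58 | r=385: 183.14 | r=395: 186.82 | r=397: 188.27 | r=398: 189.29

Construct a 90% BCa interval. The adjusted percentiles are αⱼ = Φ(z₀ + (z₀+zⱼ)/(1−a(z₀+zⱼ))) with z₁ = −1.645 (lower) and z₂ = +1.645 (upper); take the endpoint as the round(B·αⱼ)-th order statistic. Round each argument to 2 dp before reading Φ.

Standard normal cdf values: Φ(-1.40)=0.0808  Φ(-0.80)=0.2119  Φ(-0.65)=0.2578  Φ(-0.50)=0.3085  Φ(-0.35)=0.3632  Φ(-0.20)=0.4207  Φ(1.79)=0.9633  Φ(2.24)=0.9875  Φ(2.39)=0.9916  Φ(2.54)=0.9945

Lower: z₀ + z₁ = 0.412 + (-1.645) = -1.233; 1 − a(z₀+z₁) = 1 − (0.016)(-1.233) = 1.0197; argument = 0.412 + (-1.233)/1.0197 = -0.7971 → -0.80.
α₁ = Φ(-0.80) = 0.2119; rank = round(400 × 0.2119) = 85; θ*₍85₎ = 161.57.
Upper: z₀ + z₂ = 2.057; 1 − a(z₀+z₂) = 0.9671; argument = 2.5390 → 2.54; α₂ = 0.9945; rank = 398; θ*₍398₎ = 189.29.

(161.57, 189.29)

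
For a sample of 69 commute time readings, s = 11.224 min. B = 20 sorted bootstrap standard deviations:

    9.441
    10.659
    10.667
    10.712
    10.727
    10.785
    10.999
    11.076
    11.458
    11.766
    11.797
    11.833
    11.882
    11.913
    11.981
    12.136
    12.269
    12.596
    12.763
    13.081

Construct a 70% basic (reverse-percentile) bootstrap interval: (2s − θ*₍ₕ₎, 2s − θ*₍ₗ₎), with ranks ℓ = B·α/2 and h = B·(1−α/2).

(10.179, 11.781)

Percentile endpoints at ranks 3 and 17: θ*₍3₎ = 10.667, θ*₍17₎ = 12.269.
Basic interval reflects these around s:
  lower = 2 × 11.224 − 12.269 = 10.179
  upper = 2 × 11.224 − 10.667 = 11.781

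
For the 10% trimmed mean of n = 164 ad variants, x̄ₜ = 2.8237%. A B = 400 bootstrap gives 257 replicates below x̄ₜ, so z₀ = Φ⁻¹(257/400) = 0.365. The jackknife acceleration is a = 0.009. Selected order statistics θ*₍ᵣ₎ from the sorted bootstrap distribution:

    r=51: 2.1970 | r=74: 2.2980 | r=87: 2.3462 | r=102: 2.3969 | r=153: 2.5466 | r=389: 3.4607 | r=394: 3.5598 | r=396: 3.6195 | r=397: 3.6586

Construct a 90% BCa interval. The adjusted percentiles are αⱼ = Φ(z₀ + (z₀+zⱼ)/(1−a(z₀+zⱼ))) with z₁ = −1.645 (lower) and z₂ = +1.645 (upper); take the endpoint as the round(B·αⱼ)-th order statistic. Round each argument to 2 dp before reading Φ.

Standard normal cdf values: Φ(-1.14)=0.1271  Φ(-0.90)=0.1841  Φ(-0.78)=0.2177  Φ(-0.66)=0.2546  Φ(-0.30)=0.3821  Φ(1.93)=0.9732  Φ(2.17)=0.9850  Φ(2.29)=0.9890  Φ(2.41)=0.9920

Lower: z₀ + z₁ = 0.365 + (-1.645) = -1.280; 1 − a(z₀+z₁) = 1 − (0.009)(-1.280) = 1.0115; argument = 0.365 + (-1.280)/1.0115 = -0.9004 → -0.90.
α₁ = Φ(-0.90) = 0.1841; rank = round(400 × 0.1841) = 74; θ*₍74₎ = 2.2980.
Upper: z₀ + z₂ = 2.010; 1 − a(z₀+z₂) = 0.9819; argument = 2.4120 → 2.41; α₂ = 0.9920; rank = 397; θ*₍397₎ = 3.6586.

(2.2980, 3.6586)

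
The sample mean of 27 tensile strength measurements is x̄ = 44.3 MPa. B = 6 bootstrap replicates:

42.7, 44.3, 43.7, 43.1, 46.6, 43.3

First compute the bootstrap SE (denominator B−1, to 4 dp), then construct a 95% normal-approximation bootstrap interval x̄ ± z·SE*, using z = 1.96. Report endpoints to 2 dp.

Mean of replicates = 43.9500; sum of squared deviations = 9.9150; SE* = √(9.9150/5) = 1.4082
Margin = 1.96 × 1.4082 = 2.760
Interval: 44.3 ± 2.760

(41.54, 47.06)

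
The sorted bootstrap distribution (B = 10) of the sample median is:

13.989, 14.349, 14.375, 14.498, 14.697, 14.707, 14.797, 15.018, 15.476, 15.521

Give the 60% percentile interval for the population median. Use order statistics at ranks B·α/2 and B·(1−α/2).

(14.349, 15.018)

α = 0.40; lower rank = 10 × 0.200 = 2; upper rank = 10 × 0.800 = 8.
The 2nd smallest replicate is 14.349; the 8th is 15.018.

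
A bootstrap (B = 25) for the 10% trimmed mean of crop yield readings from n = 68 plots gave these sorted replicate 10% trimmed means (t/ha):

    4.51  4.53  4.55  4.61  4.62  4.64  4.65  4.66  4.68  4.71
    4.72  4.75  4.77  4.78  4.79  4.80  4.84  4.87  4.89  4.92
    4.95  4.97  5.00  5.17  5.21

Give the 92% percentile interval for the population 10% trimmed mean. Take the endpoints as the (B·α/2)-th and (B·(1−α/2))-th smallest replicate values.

α = 0.08; lower rank = 25 × 0.040 = 1; upper rank = 25 × 0.960 = 24.
The 1st smallest replicate is 4.51; the 24th is 5.17.

(4.51, 5.17)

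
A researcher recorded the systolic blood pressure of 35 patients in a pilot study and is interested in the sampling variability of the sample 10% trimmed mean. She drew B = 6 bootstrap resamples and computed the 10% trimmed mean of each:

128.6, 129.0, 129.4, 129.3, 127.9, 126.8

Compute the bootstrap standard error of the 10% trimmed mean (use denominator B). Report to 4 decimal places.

Bootstrap SE is the standard deviation of the 6 replicate 10% trimmed means.
Mean of replicates: (128.6 + 129.0 + 129.4 + 129.3 + 127.9 + 126.8) / 6 = 771.00000 / 6 = 128.50000
Sum of squared deviations: (+0.10000)² + (+0.50000)² + (+0.90000)² + (+0.80000)² + (−0.60000)² + (−1.70000)² = 4.96000
Variance = 4.96000 / 6 = 0.82667
SE* = √0.82667

SE* = 0.9092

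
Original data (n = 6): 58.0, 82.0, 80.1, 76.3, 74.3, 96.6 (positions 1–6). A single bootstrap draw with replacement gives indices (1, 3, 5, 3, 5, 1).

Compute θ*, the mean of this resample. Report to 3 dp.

θ* = 70.800

Resample values: 58.0, 80.1, 74.3, 80.1, 74.3, 58.0.
Mean = (58.0 + 80.1 + 74.3 + 80.1 + 74.3 + 58.0) / 6 = 424.80 / 6 = 70.800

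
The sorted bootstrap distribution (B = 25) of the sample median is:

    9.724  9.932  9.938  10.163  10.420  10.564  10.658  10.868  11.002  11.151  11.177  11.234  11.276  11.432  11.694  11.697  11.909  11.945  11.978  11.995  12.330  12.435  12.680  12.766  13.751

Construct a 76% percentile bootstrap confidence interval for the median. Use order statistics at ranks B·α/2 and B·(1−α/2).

α = 0.24; lower rank = 25 × 0.120 = 3; upper rank = 25 × 0.880 = 22.
The 3rd smallest replicate is 9.938; the 22nd is 12.435.

(9.938, 12.435)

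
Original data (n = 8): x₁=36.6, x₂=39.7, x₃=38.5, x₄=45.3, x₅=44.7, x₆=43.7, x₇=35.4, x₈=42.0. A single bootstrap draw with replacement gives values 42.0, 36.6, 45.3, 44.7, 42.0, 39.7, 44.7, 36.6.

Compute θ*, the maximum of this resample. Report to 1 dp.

θ* = 45.3

Maximum = 45.3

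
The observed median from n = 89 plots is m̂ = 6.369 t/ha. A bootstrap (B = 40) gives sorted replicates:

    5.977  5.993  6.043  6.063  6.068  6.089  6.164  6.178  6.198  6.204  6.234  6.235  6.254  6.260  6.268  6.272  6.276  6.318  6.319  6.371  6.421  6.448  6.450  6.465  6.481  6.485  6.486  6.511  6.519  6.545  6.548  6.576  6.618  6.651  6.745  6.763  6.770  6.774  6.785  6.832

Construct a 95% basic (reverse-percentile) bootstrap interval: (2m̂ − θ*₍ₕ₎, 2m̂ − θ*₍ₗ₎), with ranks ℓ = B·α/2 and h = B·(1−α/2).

Percentile endpoints at ranks 1 and 39: θ*₍1₎ = 5.977, θ*₍39₎ = 6.785.
Basic interval reflects these around m̂:
  lower = 2 × 6.369 − 6.785 = 5.953
  upper = 2 × 6.369 − 5.977 = 6.761

(5.953, 6.761)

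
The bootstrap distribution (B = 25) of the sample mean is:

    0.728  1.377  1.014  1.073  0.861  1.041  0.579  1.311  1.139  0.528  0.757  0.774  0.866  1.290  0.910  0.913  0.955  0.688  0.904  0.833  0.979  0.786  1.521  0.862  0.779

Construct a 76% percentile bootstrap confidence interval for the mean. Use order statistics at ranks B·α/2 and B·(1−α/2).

Sorted replicates: 0.528, 0.579, 0.688, 0.728, 0.757, 0.774, 0.779, 0.786, 0.833, 0.861, 0.862, 0.866, 0.904, 0.910, 0.913, 0.955, 0.979, 1.014, 1.041, 1.073, 1.139, 1.290, 1.311, 1.377, 1.521
α = 0.24; lower rank = 25 × 0.120 = 3; upper rank = 25 × 0.880 = 22.
The 3rd smallest replicate is 0.688; the 22nd is 1.290.

(0.688, 1.290)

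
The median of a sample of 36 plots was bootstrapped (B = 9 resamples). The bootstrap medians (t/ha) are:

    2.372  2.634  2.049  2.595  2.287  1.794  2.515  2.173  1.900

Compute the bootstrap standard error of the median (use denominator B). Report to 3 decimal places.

Bootstrap SE is the standard deviation of the 9 replicate medians.
Mean of replicates: (2.372 + 2.634 + 2.049 + 2.595 + 2.287 + 1.794 + 2.515 + 2.173 + 1.900) / 9 = 20.3190 / 9 = 2.2577
Sum of squared deviations: (+0.1143)² + (+0.3763)² + (−0.2087)² + (+0.3373)² + (+0.0293)² + (−0.4637)² + (+0.2573)² + (−0.0847)² + (−0.3577)² = 0.7292
Variance = 0.7292 / 9 = 0.0810
SE* = √0.0810

SE* = 0.285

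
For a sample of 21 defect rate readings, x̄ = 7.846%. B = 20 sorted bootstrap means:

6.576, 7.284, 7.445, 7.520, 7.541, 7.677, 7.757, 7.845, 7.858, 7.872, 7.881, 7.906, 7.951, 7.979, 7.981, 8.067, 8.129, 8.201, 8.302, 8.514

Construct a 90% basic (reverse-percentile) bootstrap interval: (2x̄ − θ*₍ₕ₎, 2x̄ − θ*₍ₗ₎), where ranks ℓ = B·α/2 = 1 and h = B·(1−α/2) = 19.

Percentile endpoints at ranks 1 and 19: θ*₍1₎ = 6.576, θ*₍19₎ = 8.302.
Basic interval reflects these around x̄:
  lower = 2 × 7.846 − 8.302 = 7.390
  upper = 2 × 7.846 − 6.576 = 9.116

(7.390, 9.116)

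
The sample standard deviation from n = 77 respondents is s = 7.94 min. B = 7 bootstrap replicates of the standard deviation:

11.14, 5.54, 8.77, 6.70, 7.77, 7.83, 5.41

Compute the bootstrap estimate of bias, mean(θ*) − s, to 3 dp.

bias = −0.346

mean(θ*) = (11.14 + 5.54 + 8.77 + 6.70 + 7.77 + 7.83 + 5.41) / 7 = 7.5943
bias = 7.5943 − 7.94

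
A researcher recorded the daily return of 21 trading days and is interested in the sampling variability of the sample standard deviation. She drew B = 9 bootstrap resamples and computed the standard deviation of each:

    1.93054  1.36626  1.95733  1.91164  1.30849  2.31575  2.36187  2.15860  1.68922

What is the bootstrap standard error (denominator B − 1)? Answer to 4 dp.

Bootstrap SE is the standard deviation of the 9 replicate standard deviations.
Mean of replicates: (1.93054 + 1.36626 + 1.95733 + 1.91164 + 1.30849 + 2.31575 + 2.36187 + 2.15860 + 1.68922) / 9 = 16.999700 / 9 = 1.888856
Sum of squared deviations: (+0.041684)² + (−0.522596)² + (+0.068474)² + (+0.022784)² + (−0.580366)² + (+0.426894)² + (+0.473014)² + (+0.269744)² + (−0.199636)² = 1.135474
Variance = 1.135474 / 8 = 0.141934
SE* = √0.141934

SE* = 0.3767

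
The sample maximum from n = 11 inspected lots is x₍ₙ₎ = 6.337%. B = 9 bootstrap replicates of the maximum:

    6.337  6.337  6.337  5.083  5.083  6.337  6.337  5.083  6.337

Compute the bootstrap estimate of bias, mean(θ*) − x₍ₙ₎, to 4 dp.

mean(θ*) = (6.337 + 6.337 + 6.337 + 5.083 + 5.083 + 6.337 + 6.337 + 5.083 + 6.337) / 9 = 5.91900
bias = 5.91900 − 6.337

bias = −0.4180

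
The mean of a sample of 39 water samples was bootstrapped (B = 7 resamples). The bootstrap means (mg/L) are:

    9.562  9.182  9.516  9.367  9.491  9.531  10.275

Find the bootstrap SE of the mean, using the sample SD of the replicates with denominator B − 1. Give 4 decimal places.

SE* = 0.3413

Bootstrap SE is the standard deviation of the 7 replicate means.
Mean of replicates: (9.562 + 9.182 + 9.516 + 9.367 + 9.491 + 9.531 + 10.275) / 7 = 66.92400 / 7 = 9.56057
Sum of squared deviations: (+0.00143)² + (−0.37857)² + (−0.04457)² + (−0.19357)² + (−0.06957)² + (−0.02957)² + (+0.71443)² = 0.69890
Variance = 0.69890 / 6 = 0.11648
SE* = √0.11648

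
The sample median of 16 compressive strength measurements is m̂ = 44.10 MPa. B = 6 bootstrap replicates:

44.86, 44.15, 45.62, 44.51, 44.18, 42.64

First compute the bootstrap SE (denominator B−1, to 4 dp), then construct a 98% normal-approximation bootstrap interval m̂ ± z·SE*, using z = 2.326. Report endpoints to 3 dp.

(41.800, 46.400)

Mean of replicates = 44.3267; sum of squared deviations = 4.8883; SE* = √(4.8883/5) = 0.9888
Margin = 2.326 × 0.9888 = 2.2999
Interval: 44.10 ± 2.2999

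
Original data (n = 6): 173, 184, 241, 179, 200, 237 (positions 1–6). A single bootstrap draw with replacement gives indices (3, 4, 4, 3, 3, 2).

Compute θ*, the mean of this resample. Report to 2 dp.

Resample values: 241, 179, 179, 241, 241, 184.
Mean = (241 + 179 + 179 + 241 + 241 + 184) / 6 = 1265.0 / 6 = 210.83

θ* = 210.83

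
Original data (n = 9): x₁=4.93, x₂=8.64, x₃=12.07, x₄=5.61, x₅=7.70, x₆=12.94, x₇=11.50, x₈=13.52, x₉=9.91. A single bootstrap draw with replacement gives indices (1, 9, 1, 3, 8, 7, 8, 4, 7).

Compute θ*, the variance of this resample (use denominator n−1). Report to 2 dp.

Resample values: 4.93, 9.91, 4.93, 12.07, 13.52, 11.50, 13.52, 5.61, 11.50.
Mean = 9.7211; sum of squared deviations = 103.5557
s² = 103.5557 / 8 = 12.9445

θ* = 12.94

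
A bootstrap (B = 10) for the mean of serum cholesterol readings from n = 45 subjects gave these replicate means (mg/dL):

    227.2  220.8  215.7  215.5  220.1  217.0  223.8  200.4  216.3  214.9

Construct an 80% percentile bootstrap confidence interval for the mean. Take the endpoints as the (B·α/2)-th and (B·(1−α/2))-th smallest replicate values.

(200.4, 223.8)

Sorted replicates: 200.4, 214.9, 215.5, 215.7, 216.3, 217.0, 220.1, 220.8, 223.8, 227.2
α = 0.20; lower rank = 10 × 0.100 = 1; upper rank = 10 × 0.900 = 9.
The 1st smallest replicate is 200.4; the 9th is 223.8.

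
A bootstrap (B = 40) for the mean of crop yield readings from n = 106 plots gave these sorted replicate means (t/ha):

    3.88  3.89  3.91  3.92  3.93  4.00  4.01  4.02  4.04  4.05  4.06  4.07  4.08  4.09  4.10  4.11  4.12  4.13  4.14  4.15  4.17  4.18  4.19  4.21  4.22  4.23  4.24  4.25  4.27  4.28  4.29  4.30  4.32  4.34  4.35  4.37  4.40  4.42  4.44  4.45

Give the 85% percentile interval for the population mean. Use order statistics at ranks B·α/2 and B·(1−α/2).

α = 0.15; lower rank = 40 × 0.075 = 3; upper rank = 40 × 0.925 = 37.
The 3rd smallest replicate is 3.91; the 37th is 4.40.

(3.91, 4.40)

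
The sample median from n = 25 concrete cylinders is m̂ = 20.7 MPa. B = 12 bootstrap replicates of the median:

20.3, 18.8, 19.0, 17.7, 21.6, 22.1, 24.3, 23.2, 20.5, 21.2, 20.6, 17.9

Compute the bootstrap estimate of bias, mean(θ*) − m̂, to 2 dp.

bias = −0.10

mean(θ*) = (20.3 + 18.8 + 19.0 + 17.7 + 21.6 + 22.1 + 24.3 + 23.2 + 20.5 + 21.2 + 20.6 + 17.9) / 12 = 20.600
bias = 20.600 − 20.7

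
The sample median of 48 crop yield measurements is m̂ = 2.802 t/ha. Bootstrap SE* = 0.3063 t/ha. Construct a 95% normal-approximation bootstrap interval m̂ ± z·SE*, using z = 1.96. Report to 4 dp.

(2.2017, 3.4023)

Margin = 1.96 × 0.3063 = 0.60035
Interval: 2.802 ± 0.60035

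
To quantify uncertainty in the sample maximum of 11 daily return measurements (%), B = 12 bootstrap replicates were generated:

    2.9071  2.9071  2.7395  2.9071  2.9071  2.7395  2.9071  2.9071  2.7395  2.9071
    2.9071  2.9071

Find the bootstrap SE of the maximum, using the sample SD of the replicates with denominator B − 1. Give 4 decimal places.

Bootstrap SE is the standard deviation of the 12 replicate maximums.
Mean of replicates: (2.9071 + 2.9071 + 2.7395 + 2.9071 + 2.9071 + 2.7395 + 2.9071 + 2.9071 + 2.7395 + 2.9071 + 2.9071 + 2.9071) / 12 = 34.38240 / 12 = 2.86520
Sum of squared deviations: (+0.04190)² + (+0.04190)² + (−0.12570)² + (+0.04190)² + (+0.04190)² + (−0.12570)² + (+0.04190)² + (+0.04190)² + (−0.12570)² + (+0.04190)² + (+0.04190)² + (+0.04190)² = 0.06320
Variance = 0.06320 / 11 = 0.00575
SE* = √0.00575

SE* = 0.0758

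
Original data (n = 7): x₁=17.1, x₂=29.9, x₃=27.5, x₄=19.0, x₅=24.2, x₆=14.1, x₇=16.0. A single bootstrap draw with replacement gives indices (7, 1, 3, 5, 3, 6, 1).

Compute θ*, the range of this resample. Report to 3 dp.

θ* = 13.400

Resample values: 16.0, 17.1, 27.5, 24.2, 27.5, 14.1, 17.1.
Range = 27.5 − 14.1 = 13.400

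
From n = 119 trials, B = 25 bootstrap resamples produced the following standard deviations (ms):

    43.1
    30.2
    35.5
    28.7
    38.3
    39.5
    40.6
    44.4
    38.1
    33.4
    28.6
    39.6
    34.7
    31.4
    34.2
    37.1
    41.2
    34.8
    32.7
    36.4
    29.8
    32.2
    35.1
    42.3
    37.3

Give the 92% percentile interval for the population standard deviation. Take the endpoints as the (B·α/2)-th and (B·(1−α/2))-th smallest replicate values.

(28.6, 43.1)

Sorted replicates: 28.6, 28.7, 29.8, 30.2, 31.4, 32.2, 32.7, 33.4, 34.2, 34.7, 34.8, 35.1, 35.5, 36.4, 37.1, 37.3, 38.1, 38.3, 39.5, 39.6, 40.6, 41.2, 42.3, 43.1, 44.4
α = 0.08; lower rank = 25 × 0.040 = 1; upper rank = 25 × 0.960 = 24.
The 1st smallest replicate is 28.6; the 24th is 43.1.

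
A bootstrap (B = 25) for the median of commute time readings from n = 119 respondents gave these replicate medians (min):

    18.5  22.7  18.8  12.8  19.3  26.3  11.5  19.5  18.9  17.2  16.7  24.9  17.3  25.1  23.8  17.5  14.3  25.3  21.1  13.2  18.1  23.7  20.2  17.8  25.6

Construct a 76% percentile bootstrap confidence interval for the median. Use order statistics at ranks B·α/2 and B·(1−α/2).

Sorted replicates: 11.5, 12.8, 13.2, 14.3, 16.7, 17.2, 17.3, 17.5, 17.8, 18.1, 18.5, 18.8, 18.9, 19.3, 19.5, 20.2, 21.1, 22.7, 23.7, 23.8, 24.9, 25.1, 25.3, 25.6, 26.3
α = 0.24; lower rank = 25 × 0.120 = 3; upper rank = 25 × 0.880 = 22.
The 3rd smallest replicate is 13.2; the 22nd is 25.1.

(13.2, 25.1)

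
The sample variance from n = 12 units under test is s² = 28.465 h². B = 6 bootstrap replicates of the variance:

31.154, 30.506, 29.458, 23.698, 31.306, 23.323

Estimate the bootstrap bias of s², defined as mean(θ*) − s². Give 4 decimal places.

bias = −0.2242

mean(θ*) = (31.154 + 30.506 + 29.458 + 23.698 + 31.306 + 23.323) / 6 = 28.24083
bias = 28.24083 − 28.465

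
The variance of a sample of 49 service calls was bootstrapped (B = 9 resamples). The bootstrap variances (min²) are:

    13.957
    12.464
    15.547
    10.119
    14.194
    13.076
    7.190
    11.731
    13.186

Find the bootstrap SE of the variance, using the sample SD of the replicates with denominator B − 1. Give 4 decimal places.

SE* = 2.4854

Bootstrap SE is the standard deviation of the 9 replicate variances.
Mean of replicates: (13.957 + 12.464 + 15.547 + 10.119 + 14.194 + 13.076 + 7.190 + 11.731 + 13.186) / 9 = 111.46400 / 9 = 12.38489
Sum of squared deviations: (+1.57211)² + (+0.07911)² + (+3.16211)² + (−2.26589)² + (+1.80911)² + (+0.69111)² + (−5.19489)² + (−0.65389)² + (+0.80111)² = 49.41773
Variance = 49.41773 / 8 = 6.17722
SE* = √6.17722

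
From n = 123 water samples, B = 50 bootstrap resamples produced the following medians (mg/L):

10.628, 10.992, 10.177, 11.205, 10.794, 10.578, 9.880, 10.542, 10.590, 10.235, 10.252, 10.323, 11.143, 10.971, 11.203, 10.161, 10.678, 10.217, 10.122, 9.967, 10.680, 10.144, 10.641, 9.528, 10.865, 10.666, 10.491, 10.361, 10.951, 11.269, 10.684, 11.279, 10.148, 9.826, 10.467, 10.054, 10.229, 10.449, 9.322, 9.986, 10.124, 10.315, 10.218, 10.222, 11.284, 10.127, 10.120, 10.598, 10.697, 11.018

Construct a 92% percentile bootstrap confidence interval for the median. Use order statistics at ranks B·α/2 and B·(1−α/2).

Sorted replicates: 9.322, 9.528, 9.826, 9.880, 9.967, 9.986, 10.054, 10.120, 10.122, 10.124, 10.127, 10.144, 10.148, 10.161, 10.177, 10.217, 10.218, 10.222, 10.229, 10.235, 10.252, 10.315, 10.323, 10.361, 10.449, 10.467, 10.491, 10.542, 10.578, 10.590, 10.598, 10.628, 10.641, 10.666, 10.678, 10.680, 10.684, 10.697, 10.794, 10.865, 10.951, 10.971, 10.992, 11.018, 11.143, 11.203, 11.205, 11.269, 11.279, 11.284
α = 0.08; lower rank = 50 × 0.040 = 2; upper rank = 50 × 0.960 = 48.
The 2nd smallest replicate is 9.528; the 48th is 11.269.

(9.528, 11.269)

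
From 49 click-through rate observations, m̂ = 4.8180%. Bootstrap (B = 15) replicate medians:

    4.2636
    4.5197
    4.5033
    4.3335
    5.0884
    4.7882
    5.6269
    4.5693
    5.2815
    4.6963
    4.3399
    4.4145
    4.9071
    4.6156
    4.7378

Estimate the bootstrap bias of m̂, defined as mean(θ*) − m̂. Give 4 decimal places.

bias = −0.1056

mean(θ*) = (4.2636 + 4.5197 + 4.5033 + 4.3335 + 5.0884 + 4.7882 + 5.6269 + 4.5693 + 5.2815 + 4.6963 + 4.3399 + 4.4145 + 4.9071 + 4.6156 + 4.7378) / 15 = 4.71237
bias = 4.71237 − 4.8180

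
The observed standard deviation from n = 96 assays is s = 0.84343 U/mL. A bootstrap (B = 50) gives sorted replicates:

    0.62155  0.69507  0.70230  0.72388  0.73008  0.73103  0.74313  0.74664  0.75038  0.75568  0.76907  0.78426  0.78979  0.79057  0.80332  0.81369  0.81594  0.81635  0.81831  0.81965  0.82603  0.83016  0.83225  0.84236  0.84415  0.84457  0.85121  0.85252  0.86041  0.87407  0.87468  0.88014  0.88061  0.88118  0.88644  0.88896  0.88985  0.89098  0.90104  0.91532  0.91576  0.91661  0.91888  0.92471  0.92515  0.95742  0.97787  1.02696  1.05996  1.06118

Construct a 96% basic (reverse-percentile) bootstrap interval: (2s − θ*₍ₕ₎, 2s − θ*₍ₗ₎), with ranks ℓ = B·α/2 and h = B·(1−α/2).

Percentile endpoints at ranks 1 and 49: θ*₍1₎ = 0.62155, θ*₍49₎ = 1.05996.
Basic interval reflects these around s:
  lower = 2 × 0.84343 − 1.05996 = 0.62690
  upper = 2 × 0.84343 − 0.62155 = 1.06531

(0.62690, 1.06531)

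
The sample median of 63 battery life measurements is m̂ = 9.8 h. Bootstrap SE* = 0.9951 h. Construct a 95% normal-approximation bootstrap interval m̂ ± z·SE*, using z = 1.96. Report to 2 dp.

(7.85, 11.75)

Margin = 1.96 × 0.9951 = 1.950
Interval: 9.8 ± 1.950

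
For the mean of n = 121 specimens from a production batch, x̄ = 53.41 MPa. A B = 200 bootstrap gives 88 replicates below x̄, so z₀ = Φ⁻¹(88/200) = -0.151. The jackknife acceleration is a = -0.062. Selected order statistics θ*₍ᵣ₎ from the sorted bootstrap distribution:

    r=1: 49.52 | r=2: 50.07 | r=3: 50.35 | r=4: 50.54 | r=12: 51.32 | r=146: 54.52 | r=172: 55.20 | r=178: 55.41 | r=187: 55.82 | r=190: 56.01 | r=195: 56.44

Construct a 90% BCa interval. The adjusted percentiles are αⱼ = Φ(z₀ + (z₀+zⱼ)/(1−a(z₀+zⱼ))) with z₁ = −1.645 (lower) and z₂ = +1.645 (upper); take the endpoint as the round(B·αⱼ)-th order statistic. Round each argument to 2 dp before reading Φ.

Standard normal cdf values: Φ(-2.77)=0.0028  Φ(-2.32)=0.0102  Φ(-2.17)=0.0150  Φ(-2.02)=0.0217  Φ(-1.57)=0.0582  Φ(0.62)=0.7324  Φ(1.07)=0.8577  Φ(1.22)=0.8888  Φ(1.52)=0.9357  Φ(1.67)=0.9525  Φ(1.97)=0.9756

(50.35, 55.41)

Lower: z₀ + z₁ = -0.151 + (-1.645) = -1.796; 1 − a(z₀+z₁) = 1 − (-0.062)(-1.796) = 0.8886; argument = -0.151 + (-1.796)/0.8886 = -2.1720 → -2.17.
α₁ = Φ(-2.17) = 0.0150; rank = round(200 × 0.0150) = 3; θ*₍3₎ = 50.35.
Upper: z₀ + z₂ = 1.494; 1 − a(z₀+z₂) = 1.0926; argument = 1.2163 → 1.22; α₂ = 0.8888; rank = 178; θ*₍178₎ = 55.41.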